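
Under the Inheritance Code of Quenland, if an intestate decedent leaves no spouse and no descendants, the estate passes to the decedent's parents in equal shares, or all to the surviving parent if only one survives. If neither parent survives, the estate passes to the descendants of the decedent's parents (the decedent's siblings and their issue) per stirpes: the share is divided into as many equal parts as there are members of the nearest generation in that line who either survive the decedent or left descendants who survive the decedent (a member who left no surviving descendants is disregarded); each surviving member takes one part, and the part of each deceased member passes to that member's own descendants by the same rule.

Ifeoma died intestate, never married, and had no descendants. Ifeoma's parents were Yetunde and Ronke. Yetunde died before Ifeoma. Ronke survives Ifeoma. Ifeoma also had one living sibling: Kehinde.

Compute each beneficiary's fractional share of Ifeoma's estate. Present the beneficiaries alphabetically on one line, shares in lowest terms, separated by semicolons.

Ronke 1

Only one parent, Ronke, survives, so Ronke takes the entire estate. The siblings take nothing because a surviving parent has priority.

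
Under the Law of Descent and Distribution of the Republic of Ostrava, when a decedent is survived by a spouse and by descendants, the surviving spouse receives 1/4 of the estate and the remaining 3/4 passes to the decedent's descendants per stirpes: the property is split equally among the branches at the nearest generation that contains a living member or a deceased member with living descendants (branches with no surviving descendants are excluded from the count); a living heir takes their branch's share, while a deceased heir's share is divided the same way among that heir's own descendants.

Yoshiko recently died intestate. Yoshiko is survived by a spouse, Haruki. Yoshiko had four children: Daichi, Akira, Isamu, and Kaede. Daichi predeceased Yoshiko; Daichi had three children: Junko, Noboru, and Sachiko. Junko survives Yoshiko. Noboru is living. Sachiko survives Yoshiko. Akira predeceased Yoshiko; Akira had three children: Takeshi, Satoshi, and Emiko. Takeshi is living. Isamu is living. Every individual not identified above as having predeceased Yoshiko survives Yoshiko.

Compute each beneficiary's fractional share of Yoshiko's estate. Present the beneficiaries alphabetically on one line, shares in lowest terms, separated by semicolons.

Haruki, as surviving spouse, takes 1/4.
The remaining 3/4 passes to Yoshiko's descendants per stirpes.
The 3/4 is divided into 4 equal shares of 3/16 among Daichi, Akira, Isamu, Kaede.
Daichi predeceased; the 3/16 allotted to Daichi's branch passes to Daichi's issue by representation.
The 3/16 is divided into 3 equal shares of 1/16 among Junko, Noboru, Sachiko.
Junko is living and takes 1/16.
Noboru is living and takes 1/16.
Sachiko is living and takes 1/16.
Akira predeceased; the 3/16 allotted to Akira's branch passes to Akira's issue by representation.
The 3/16 is divided into 3 equal shares of 1/16 among Takeshi, Satoshi, Emiko.
Takeshi is living and takes 1/16.
Satoshi is living and takes 1/16.
Emiko is living and takes 1/16.
Isamu is living and takes 3/16.
Kaede is living and takes 3/16.

Emiko 1/16; Haruki 1/4; Isamu 3/16; Junko 1/16; Kaede 3/16; Noboru 1/16; Sachiko 1/16; Satoshi 1/16; Takeshi 1/16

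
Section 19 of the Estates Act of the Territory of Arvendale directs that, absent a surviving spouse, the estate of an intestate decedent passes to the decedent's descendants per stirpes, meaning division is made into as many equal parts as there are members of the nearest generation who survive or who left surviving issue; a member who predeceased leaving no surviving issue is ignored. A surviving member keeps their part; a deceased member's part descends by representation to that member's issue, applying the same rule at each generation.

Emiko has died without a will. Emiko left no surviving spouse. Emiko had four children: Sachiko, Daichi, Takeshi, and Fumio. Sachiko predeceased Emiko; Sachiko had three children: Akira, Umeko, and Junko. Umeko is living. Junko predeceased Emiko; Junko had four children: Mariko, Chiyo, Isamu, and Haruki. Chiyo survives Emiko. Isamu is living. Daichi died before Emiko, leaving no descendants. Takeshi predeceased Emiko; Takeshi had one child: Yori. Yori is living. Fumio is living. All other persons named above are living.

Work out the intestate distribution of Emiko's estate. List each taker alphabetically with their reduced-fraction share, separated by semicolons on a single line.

There is no surviving spouse, so the entire estate passes to Emiko's descendants per stirpes.
Daichi left no surviving issue, so that branch lapses and is disregarded.
The estate is divided into 3 equal shares of 1/3 among Sachiko, Takeshi, Fumio.
Sachiko predeceased; the 1/3 allotted to Sachiko's branch passes to Sachiko's issue by representation.
The 1/3 is divided into 3 equal shares of 1/9 among Akira, Umeko, Junko.
Akira is living and takes 1/9.
Umeko is living and takes 1/9.
Junko predeceased; the 1/9 allotted to Junko's branch passes to Junko's issue by representation.
The 1/9 is divided into 4 equal shares of 1/36 among Mariko, Chiyo, Isamu, Haruki.
Mariko is living and takes 1/36.
Chiyo is living and takes 1/36.
Isamu is living and takes 1/36.
Haruki is living and takes 1/36.
Takeshi predeceased; the 1/3 allotted to Takeshi's branch passes to Takeshi's issue by representation.
Yori is the sole taker at this level and receives the full 1/3.
Fumio is living and takes 1/3.

Akira 1/9; Chiyo 1/36; Fumio 1/3; Haruki 1/36; Isamu 1/36; Mariko 1/36; Umeko 1/9; Yori 1/3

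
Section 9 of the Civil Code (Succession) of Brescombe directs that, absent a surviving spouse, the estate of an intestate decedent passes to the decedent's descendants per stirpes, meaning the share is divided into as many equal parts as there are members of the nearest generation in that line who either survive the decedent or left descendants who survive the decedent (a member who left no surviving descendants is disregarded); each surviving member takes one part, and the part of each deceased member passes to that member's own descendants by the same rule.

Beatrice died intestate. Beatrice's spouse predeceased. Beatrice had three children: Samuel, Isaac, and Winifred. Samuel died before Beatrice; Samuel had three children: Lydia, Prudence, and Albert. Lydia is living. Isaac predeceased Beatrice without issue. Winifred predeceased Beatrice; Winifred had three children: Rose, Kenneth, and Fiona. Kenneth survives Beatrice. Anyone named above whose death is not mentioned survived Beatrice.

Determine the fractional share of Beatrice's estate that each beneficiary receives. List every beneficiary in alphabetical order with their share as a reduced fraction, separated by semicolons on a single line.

Albert 1/6; Fiona 1/6; Kenneth 1/6; Lydia 1/6; Prudence 1/6; Rose 1/6

There is no surviving spouse, so the entire estate passes to Beatrice's descendants per stirpes.
Isaac left no surviving issue, so that branch lapses and is disregarded.
The estate is divided into 2 equal shares of 1/2 among Samuel, Winifred.
Samuel predeceased; the 1/2 allotted to Samuel's branch passes to Samuel's issue by representation.
The 1/2 is divided into 3 equal shares of 1/6 among Lydia, Prudence, Albert.
Lydia is living and takes 1/6.
Prudence is living and takes 1/6.
Albert is living and takes 1/6.
Winifred predeceased; the 1/2 allotted to Winifred's branch passes to Winifred's issue by representation.
The 1/2 is divided into 3 equal shares of 1/6 among Rose, Kenneth, Fiona.
Rose is living and takes 1/6.
Kenneth is living and takes 1/6.
Fiona is living and takes 1/6.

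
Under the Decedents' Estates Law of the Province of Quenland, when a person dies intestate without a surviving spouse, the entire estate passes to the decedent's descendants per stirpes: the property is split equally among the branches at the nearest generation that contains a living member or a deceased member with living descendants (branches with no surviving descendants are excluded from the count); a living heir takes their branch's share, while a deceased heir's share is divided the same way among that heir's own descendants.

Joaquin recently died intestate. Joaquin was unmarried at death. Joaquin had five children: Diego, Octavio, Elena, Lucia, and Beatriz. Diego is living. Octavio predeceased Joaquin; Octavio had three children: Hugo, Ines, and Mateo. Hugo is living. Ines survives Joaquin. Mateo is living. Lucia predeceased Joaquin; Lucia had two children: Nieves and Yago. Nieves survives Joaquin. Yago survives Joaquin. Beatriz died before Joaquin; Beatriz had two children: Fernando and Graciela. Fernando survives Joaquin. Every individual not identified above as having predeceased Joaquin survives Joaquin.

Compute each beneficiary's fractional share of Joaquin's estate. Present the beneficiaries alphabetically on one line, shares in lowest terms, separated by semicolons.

There is no surviving spouse, so the entire estate passes to Joaquin's descendants per stirpes.
The estate is divided into 5 equal shares of 1/5 among Diego, Octavio, Elena, Lucia, Beatriz.
Diego is living and takes 1/5.
Octavio predeceased; the 1/5 allotted to Octavio's branch passes to Octavio's issue by representation.
The 1/5 is divided into 3 equal shares of 1/15 among Hugo, Ines, Mateo.
Hugo is living and takes 1/15.
Ines is living and takes 1/15.
Mateo is living and takes 1/15.
Elena is living and takes 1/5.
Lucia predeceased; the 1/5 allotted to Lucia's branch passes to Lucia's issue by representation.
The 1/5 is divided into 2 equal shares of 1/10 among Nieves, Yago.
Nieves is living and takes 1/10.
Yago is living and takes 1/10.
Beatriz predeceased; the 1/5 allotted to Beatriz's branch passes to Beatriz's issue by representation.
The 1/5 is divided into 2 equal shares of 1/10 among Fernando, Graciela.
Fernando is living and takes 1/10.
Graciela is living and takes 1/10.

Diego 1/5; Elena 1/5; Fernando 1/10; Graciela 1/10; Hugo 1/15; Ines 1/15; Mateo 1/15; Nieves 1/10; Yago 1/10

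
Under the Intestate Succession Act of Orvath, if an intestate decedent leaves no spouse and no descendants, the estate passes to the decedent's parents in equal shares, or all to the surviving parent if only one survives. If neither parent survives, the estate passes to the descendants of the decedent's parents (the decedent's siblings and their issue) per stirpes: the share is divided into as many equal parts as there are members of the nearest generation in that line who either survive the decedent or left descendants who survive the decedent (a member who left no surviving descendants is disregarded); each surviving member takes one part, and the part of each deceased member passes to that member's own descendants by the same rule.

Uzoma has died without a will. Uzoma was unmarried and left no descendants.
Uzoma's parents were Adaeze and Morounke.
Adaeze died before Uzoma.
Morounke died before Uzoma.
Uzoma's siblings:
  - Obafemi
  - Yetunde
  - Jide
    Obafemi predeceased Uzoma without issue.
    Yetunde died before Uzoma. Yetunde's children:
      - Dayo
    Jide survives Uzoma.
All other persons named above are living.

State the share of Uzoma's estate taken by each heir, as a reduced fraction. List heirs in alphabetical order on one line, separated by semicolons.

Neither parent survives and there are no descendants, so the estate passes to Uzoma's siblings and their issue per stirpes.
Obafemi left no surviving issue, so that branch lapses and is disregarded.
The estate is divided into 2 equal shares of 1/2 among Yetunde, Jide.
Yetunde predeceased; the 1/2 allotted to Yetunde's branch passes to Yetunde's issue by representation.
Dayo is the sole taker at this level and receives the full 1/2.
Jide is living and takes 1/2.

Dayo 1/2; Jide 1/2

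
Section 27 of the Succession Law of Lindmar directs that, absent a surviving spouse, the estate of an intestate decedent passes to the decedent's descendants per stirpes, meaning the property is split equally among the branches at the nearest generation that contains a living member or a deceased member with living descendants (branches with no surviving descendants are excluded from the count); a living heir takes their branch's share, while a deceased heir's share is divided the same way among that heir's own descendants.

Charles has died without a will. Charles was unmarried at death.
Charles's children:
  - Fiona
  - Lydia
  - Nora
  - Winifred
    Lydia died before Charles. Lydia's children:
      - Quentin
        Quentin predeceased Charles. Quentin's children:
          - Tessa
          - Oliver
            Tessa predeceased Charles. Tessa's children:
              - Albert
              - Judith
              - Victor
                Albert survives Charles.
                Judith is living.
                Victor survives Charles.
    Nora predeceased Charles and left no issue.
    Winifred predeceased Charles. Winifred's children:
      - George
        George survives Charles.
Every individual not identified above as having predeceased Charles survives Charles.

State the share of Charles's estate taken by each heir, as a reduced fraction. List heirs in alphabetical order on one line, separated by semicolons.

Albert 1/18; Fiona 1/3; George 1/3; Judith 1/18; Oliver 1/6; Victor 1/18

There is no surviving spouse, so the entire estate passes to Charles's descendants per stirpes.
Nora left no surviving issue, so that branch lapses and is disregarded.
The estate is divided into 3 equal shares of 1/3 among Fiona, Lydia, Winifred.
Fiona is living and takes 1/3.
Lydia predeceased; the 1/3 allotted to Lydia's branch passes to Lydia's issue by representation.
Quentin's line is the sole branch at this level, so the full 1/3 passes to Quentin's issue by representation.
The 1/3 is divided into 2 equal shares of 1/6 among Tessa, Oliver.
Tessa predeceased; the 1/6 allotted to Tessa's branch passes to Tessa's issue by representation.
The 1/6 is divided into 3 equal shares of 1/18 among Albert, Judith, Victor.
Albert is living and takes 1/18.
Judith is living and takes 1/18.
Victor is living and takes 1/18.
Oliver is living and takes 1/6.
Winifred predeceased; the 1/3 allotted to Winifred's branch passes to Winifred's issue by representation.
George is the sole taker at this level and receives the full 1/3.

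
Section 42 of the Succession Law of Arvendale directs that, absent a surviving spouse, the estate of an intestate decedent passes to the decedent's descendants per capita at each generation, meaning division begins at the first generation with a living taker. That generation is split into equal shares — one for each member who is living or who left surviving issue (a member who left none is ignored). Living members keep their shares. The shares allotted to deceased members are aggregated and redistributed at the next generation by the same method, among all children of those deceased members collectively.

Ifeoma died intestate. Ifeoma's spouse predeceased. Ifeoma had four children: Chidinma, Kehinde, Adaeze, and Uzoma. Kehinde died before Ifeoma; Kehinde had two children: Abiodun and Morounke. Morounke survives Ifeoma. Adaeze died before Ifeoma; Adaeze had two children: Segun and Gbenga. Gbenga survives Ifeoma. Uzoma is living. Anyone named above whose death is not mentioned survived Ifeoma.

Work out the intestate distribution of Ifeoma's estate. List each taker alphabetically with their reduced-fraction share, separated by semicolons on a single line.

Abiodun 1/8; Chidinma 1/4; Gbenga 1/8; Morounke 1/8; Segun 1/8; Uzoma 1/4

There is no surviving spouse, so the entire estate passes to Ifeoma's descendants per capita at each generation.
At generation 1 (Chidinma, Kehinde, Adaeze, Uzoma) there are 4 shares of (1)/4 = 1/4 each.
Living: Chidinma and Uzoma — each takes 1/4.
Deceased: Kehinde and Adaeze. Their combined 1/2 is pooled and carried to generation 2.
At generation 2 (Abiodun, Morounke, Segun, Gbenga) there are 4 shares of (1/2)/4 = 1/8 each.
Living: Abiodun, Morounke, Segun, and Gbenga — each takes 1/8.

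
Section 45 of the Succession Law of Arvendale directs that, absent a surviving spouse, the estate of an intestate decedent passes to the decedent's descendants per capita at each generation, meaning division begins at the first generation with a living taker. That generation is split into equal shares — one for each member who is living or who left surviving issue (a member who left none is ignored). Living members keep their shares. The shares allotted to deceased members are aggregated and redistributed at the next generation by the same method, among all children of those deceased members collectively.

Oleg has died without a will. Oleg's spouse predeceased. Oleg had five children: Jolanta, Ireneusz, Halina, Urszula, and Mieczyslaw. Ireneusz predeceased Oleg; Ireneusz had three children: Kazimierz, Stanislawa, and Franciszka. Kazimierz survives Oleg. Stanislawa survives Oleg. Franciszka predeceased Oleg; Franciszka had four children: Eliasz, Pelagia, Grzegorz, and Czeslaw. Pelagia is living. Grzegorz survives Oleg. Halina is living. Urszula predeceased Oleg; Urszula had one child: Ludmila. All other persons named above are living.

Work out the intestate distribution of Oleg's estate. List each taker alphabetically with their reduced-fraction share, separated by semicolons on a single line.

Czeslaw 1/40; Eliasz 1/40; Grzegorz 1/40; Halina 1/5; Jolanta 1/5; Kazimierz 1/10; Ludmila 1/10; Mieczyslaw 1/5; Pelagia 1/40; Stanislawa 1/10

There is no surviving spouse, so the entire estate passes to Oleg's descendants per capita at each generation.
At generation 1 (Jolanta, Ireneusz, Halina, Urszula, Mieczyslaw) there are 5 shares of (1)/5 = 1/5 each.
Living: Jolanta, Halina, and Mieczyslaw — each takes 1/5.
Deceased: Ireneusz and Urszula. Their combined 2/5 is pooled and carried to generation 2.
At generation 2 (Kazimierz, Stanislawa, Franciszka, Ludmila) there are 4 shares of (2/5)/4 = 1/10 each.
Living: Kazimierz, Stanislawa, and Ludmila — each takes 1/10.
Deceased: Franciszka. That 1/10 share is carried to generation 3.
At generation 3 (Eliasz, Pelagia, Grzegorz, Czeslaw) there are 4 shares of (1/10)/4 = 1/40 each.
Living: Eliasz, Pelagia, Grzegorz, and Czeslaw — each takes 1/40.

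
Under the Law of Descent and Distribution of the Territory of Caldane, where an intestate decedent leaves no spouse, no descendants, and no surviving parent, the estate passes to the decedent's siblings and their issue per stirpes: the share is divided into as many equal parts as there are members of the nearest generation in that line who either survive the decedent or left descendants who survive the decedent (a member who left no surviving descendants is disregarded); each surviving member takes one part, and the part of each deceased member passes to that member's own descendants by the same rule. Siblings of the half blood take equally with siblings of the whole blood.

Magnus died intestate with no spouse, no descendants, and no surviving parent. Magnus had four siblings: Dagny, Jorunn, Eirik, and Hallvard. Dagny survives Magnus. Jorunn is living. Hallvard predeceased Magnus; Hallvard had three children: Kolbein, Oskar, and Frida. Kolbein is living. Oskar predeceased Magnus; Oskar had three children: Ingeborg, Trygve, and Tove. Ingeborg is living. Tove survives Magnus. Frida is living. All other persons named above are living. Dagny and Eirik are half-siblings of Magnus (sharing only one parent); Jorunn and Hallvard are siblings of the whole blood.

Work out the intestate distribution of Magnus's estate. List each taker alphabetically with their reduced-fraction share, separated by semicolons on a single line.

Dagny 1/4; Eirik 1/4; Frida 1/12; Ingeborg 1/36; Jorunn 1/4; Kolbein 1/12; Tove 1/36; Trygve 1/36

No spouse, descendants, or parent survives, so the estate passes to Magnus's siblings per stirpes.
Half-blood and whole-blood siblings take equally under the stated rule.
The estate is divided into 4 equal shares of 1/4 among Dagny, Jorunn, Eirik, Hallvard.
Dagny is living and takes 1/4.
Jorunn is living and takes 1/4.
Eirik is living and takes 1/4.
Hallvard predeceased; the 1/4 allotted to Hallvard's branch passes to Hallvard's issue by representation.
The 1/4 is divided into 3 equal shares of 1/12 among Kolbein, Oskar, Frida.
Kolbein is living and takes 1/12.
Oskar predeceased; the 1/12 allotted to Oskar's branch passes to Oskar's issue by representation.
The 1/12 is divided into 3 equal shares of 1/36 among Ingeborg, Trygve, Tove.
Ingeborg is living and takes 1/36.
Trygve is living and takes 1/36.
Tove is living and takes 1/36.
Frida is living and takes 1/12.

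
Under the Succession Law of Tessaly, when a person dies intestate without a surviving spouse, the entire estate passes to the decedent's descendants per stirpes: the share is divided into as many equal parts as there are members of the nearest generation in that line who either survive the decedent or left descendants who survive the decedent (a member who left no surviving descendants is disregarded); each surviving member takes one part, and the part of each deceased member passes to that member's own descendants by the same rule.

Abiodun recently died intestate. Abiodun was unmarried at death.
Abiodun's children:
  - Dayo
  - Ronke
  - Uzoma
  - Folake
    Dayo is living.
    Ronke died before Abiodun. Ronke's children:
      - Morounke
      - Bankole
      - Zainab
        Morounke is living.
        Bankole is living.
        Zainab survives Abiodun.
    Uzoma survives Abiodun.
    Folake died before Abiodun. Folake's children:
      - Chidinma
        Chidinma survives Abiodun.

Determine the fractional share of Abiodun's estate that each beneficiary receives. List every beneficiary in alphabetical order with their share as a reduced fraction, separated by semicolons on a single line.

There is no surviving spouse, so the entire estate passes to Abiodun's descendants per stirpes.
The estate is divided into 4 equal shares of 1/4 among Dayo, Ronke, Uzoma, Folake.
Dayo is living and takes 1/4.
Ronke predeceased; the 1/4 allotted to Ronke's branch passes to Ronke's issue by representation.
The 1/4 is divided into 3 equal shares of 1/12 among Morounke, Bankole, Zainab.
Morounke is living and takes 1/12.
Bankole is living and takes 1/12.
Zainab is living and takes 1/12.
Uzoma is living and takes 1/4.
Folake predeceased; the 1/4 allotted to Folake's branch passes to Folake's issue by representation.
Chidinma is the sole taker at this level and receives the full 1/4.

Bankole 1/12; Chidinma 1/4; Dayo 1/4; Morounke 1/12; Uzoma 1/4; Zainab 1/12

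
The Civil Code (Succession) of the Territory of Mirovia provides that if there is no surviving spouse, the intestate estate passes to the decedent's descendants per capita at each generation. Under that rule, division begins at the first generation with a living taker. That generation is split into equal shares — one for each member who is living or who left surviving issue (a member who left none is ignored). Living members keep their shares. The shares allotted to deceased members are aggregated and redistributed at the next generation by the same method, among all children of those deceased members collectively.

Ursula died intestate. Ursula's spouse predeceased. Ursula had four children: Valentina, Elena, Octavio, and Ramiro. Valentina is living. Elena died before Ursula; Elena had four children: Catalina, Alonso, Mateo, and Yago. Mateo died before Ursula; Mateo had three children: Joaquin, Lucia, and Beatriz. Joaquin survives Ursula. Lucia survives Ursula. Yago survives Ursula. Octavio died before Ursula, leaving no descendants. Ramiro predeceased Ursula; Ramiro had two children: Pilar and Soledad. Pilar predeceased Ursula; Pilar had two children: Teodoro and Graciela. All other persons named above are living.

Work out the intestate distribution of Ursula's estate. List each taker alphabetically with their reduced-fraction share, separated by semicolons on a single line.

Alonso 1/9; Beatriz 2/45; Catalina 1/9; Graciela 2/45; Joaquin 2/45; Lucia 2/45; Soledad 1/9; Teodoro 2/45; Valentina 1/3; Yago 1/9

There is no surviving spouse, so the entire estate passes to Ursula's descendants per capita at each generation.
At generation 1 (Valentina, Elena, Ramiro) there are 3 shares of (1)/3 = 1/3 each.
Living: Valentina — each takes 1/3.
Deceased: Elena and Ramiro. Their combined 2/3 is pooled and carried to generation 2.
At generation 2 (Catalina, Alonso, Mateo, Yago, Pilar, Soledad) there are 6 shares of (2/3)/6 = 1/9 each.
Living: Catalina, Alonso, Yago, and Soledad — each takes 1/9.
Deceased: Mateo and Pilar. Their combined 2/9 is pooled and carried to generation 3.
At generation 3 (Joaquin, Lucia, Beatriz, Teodoro, Graciela) there are 5 shares of (2/9)/5 = 2/45 each.
Living: Joaquin, Lucia, Beatriz, Teodoro, and Graciela — each takes 2/45.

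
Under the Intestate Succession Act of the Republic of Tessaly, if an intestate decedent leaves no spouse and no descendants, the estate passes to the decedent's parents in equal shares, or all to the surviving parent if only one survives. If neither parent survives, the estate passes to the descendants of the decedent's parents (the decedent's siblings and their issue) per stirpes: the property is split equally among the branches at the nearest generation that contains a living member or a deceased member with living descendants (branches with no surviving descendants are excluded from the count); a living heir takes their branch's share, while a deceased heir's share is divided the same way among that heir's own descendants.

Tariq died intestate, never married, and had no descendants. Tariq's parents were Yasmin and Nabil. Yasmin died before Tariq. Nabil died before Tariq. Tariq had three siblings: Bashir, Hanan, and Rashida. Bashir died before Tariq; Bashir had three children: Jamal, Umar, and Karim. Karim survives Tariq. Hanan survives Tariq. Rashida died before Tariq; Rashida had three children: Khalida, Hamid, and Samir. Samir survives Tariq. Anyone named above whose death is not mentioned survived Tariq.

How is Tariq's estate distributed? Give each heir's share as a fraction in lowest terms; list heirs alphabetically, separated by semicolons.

Neither parent survives and there are no descendants, so the estate passes to Tariq's siblings and their issue per stirpes.
The estate is divided into 3 equal shares of 1/3 among Bashir, Hanan, Rashida.
Bashir predeceased; the 1/3 allotted to Bashir's branch passes to Bashir's issue by representation.
The 1/3 is divided into 3 equal shares of 1/9 among Jamal, Umar, Karim.
Jamal is living and takes 1/9.
Umar is living and takes 1/9.
Karim is living and takes 1/9.
Hanan is living and takes 1/3.
Rashida predeceased; the 1/3 allotted to Rashida's branch passes to Rashida's issue by representation.
The 1/3 is divided into 3 equal shares of 1/9 among Khalida, Hamid, Samir.
Khalida is living and takes 1/9.
Hamid is living and takes 1/9.
Samir is living and takes 1/9.

Hamid 1/9; Hanan 1/3; Jamal 1/9; Karim 1/9; Khalida 1/9; Samir 1/9; Umar 1/9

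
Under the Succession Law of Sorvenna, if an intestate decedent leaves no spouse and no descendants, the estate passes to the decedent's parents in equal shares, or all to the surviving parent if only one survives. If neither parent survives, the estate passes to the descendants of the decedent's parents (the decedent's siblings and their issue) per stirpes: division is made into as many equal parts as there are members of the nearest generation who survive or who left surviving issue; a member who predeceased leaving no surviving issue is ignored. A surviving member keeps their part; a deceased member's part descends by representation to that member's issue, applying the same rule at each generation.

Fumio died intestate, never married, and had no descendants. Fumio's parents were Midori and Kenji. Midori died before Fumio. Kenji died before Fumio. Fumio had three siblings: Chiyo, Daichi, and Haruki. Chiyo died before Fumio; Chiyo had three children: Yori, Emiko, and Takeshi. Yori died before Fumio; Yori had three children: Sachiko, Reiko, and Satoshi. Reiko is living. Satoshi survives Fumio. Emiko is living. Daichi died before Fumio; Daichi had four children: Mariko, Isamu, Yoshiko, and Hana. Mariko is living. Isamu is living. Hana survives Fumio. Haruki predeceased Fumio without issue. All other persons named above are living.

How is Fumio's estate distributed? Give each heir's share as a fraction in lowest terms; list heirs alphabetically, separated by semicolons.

Emiko 1/6; Hana 1/8; Isamu 1/8; Mariko 1/8; Reiko 1/18; Sachiko 1/18; Satoshi 1/18; Takeshi 1/6; Yoshiko 1/8

Neither parent survives and there are no descendants, so the estate passes to Fumio's siblings and their issue per stirpes.
Haruki left no surviving issue, so that branch lapses and is disregarded.
The estate is divided into 2 equal shares of 1/2 among Chiyo, Daichi.
Chiyo predeceased; the 1/2 allotted to Chiyo's branch passes to Chiyo's issue by representation.
The 1/2 is divided into 3 equal shares of 1/6 among Yori, Emiko, Takeshi.
Yori predeceased; the 1/6 allotted to Yori's branch passes to Yori's issue by representation.
The 1/6 is divided into 3 equal shares of 1/18 among Sachiko, Reiko, Satoshi.
Sachiko is living and takes 1/18.
Reiko is living and takes 1/18.
Satoshi is living and takes 1/18.
Emiko is living and takes 1/6.
Takeshi is living and takes 1/6.
Daichi predeceased; the 1/2 allotted to Daichi's branch passes to Daichi's issue by representation.
The 1/2 is divided into 4 equal shares of 1/8 among Mariko, Isamu, Yoshiko, Hana.
Mariko is living and takes 1/8.
Isamu is living and takes 1/8.
Yoshiko is living and takes 1/8.
Hana is living and takes 1/8.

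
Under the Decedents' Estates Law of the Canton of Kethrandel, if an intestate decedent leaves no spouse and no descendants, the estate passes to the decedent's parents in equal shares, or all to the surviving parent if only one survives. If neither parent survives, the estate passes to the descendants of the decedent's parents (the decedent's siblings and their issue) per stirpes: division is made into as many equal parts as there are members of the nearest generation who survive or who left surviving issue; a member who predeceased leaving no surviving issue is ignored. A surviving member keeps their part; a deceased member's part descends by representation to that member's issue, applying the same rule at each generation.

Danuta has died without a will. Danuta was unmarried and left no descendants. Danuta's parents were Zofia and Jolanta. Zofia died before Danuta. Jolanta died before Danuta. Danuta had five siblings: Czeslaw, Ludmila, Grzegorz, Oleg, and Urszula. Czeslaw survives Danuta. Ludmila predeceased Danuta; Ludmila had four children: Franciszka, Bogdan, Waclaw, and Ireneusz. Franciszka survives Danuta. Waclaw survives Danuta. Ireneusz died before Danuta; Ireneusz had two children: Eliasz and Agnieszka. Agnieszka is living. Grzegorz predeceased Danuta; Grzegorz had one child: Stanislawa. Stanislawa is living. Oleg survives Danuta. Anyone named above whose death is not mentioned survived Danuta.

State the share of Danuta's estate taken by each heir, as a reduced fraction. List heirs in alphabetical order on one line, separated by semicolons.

Neither parent survives and there are no descendants, so the estate passes to Danuta's siblings and their issue per stirpes.
The estate is divided into 5 equal shares of 1/5 among Czeslaw, Ludmila, Grzegorz, Oleg, Urszula.
Czeslaw is living and takes 1/5.
Ludmila predeceased; the 1/5 allotted to Ludmila's branch passes to Ludmila's issue by representation.
The 1/5 is divided into 4 equal shares of 1/20 among Franciszka, Bogdan, Waclaw, Ireneusz.
Franciszka is living and takes 1/20.
Bogdan is living and takes 1/20.
Waclaw is living and takes 1/20.
Ireneusz predeceased; the 1/20 allotted to Ireneusz's branch passes to Ireneusz's issue by representation.
The 1/20 is divided into 2 equal shares of 1/40 among Eliasz, Agnieszka.
Eliasz is living and takes 1/40.
Agnieszka is living and takes 1/40.
Grzegorz predeceased; the 1/5 allotted to Grzegorz's branch passes to Grzegorz's issue by representation.
Stanislawa is the sole taker at this level and receives the full 1/5.
Oleg is living and takes 1/5.
Urszula is living and takes 1/5.

Agnieszka 1/40; Bogdan 1/20; Czeslaw 1/5; Eliasz 1/40; Franciszka 1/20; Oleg 1/5; Stanislawa 1/5; Urszula 1/5; Waclaw 1/20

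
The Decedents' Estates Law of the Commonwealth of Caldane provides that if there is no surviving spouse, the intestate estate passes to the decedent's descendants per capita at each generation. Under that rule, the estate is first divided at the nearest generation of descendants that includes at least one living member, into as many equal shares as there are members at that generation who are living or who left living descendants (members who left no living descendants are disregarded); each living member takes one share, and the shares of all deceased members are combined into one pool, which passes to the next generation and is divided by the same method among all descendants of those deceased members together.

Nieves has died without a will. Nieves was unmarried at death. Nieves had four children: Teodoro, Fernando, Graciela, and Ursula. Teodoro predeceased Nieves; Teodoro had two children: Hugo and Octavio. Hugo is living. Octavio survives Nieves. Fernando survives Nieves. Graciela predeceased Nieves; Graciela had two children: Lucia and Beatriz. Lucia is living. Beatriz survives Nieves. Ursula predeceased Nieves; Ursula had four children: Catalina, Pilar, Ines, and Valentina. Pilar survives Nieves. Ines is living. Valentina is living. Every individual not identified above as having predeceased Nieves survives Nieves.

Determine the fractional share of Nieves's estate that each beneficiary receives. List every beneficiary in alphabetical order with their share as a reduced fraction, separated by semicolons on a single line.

Beatriz 3/32; Catalina 3/32; Fernando 1/4; Hugo 3/32; Ines 3/32; Lucia 3/32; Octavio 3/32; Pilar 3/32; Valentina 3/32

There is no surviving spouse, so the entire estate passes to Nieves's descendants per capita at each generation.
At generation 1 (Teodoro, Fernando, Graciela, Ursula) there are 4 shares of (1)/4 = 1/4 each.
Living: Fernando — each takes 1/4.
Deceased: Teodoro, Graciela, and Ursula. Their combined 3/4 is pooled and carried to generation 2.
At generation 2 (Hugo, Octavio, Lucia, Beatriz, Catalina, Pilar, Ines, Valentina) there are 8 shares of (3/4)/8 = 3/32 each.
Living: Hugo, Octavio, Lucia, Beatriz, Catalina, Pilar, Ines, and Valentina — each takes 3/32.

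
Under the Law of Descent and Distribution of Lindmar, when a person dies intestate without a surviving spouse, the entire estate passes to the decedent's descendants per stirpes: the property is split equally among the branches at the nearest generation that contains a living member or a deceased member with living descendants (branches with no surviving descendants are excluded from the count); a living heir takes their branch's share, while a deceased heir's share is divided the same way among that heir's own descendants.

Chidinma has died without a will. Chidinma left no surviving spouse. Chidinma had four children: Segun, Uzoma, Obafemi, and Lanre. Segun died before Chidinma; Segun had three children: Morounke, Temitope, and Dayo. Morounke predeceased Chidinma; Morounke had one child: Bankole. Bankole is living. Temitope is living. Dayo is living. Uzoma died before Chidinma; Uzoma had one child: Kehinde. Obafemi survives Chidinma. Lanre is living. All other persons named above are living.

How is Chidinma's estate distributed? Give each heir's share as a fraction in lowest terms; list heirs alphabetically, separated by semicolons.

Bankole 1/12; Dayo 1/12; Kehinde 1/4; Lanre 1/4; Obafemi 1/4; Temitope 1/12

There is no surviving spouse, so the entire estate passes to Chidinma's descendants per stirpes.
The estate is divided into 4 equal shares of 1/4 among Segun, Uzoma, Obafemi, Lanre.
Segun predeceased; the 1/4 allotted to Segun's branch passes to Segun's issue by representation.
The 1/4 is divided into 3 equal shares of 1/12 among Morounke, Temitope, Dayo.
Morounke predeceased; the 1/12 allotted to Morounke's branch passes to Morounke's issue by representation.
Bankole is the sole taker at this level and receives the full 1/12.
Temitope is living and takes 1/12.
Dayo is living and takes 1/12.
Uzoma predeceased; the 1/4 allotted to Uzoma's branch passes to Uzoma's issue by representation.
Kehinde is the sole taker at this level and receives the full 1/4.
Obafemi is living and takes 1/4.
Lanre is living and takes 1/4.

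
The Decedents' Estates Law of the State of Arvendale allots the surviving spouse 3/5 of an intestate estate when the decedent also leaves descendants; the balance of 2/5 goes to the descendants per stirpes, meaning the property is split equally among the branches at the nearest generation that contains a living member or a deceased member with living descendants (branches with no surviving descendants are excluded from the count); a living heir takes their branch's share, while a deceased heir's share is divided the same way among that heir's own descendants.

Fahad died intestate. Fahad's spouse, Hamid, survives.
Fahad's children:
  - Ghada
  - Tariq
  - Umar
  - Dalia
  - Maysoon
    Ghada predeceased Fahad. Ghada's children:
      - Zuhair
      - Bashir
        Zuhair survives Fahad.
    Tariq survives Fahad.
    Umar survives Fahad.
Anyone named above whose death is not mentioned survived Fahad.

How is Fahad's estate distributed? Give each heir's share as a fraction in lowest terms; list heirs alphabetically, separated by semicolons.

Hamid, as surviving spouse, takes 3/5.
The remaining 2/5 passes to Fahad's descendants per stirpes.
The 2/5 is divided into 5 equal shares of 2/25 among Ghada, Tariq, Umar, Dalia, Maysoon.
Ghada predeceased; the 2/25 allotted to Ghada's branch passes to Ghada's issue by representation.
The 2/25 is divided into 2 equal shares of 1/25 among Zuhair, Bashir.
Zuhair is living and takes 1/25.
Bashir is living and takes 1/25.
Tariq is living and takes 2/25.
Umar is living and takes 2/25.
Dalia is living and takes 2/25.
Maysoon is living and takes 2/25.

Bashir 1/25; Dalia 2/25; Hamid 3/5; Maysoon 2/25; Tariq 2/25; Umar 2/25; Zuhair 1/25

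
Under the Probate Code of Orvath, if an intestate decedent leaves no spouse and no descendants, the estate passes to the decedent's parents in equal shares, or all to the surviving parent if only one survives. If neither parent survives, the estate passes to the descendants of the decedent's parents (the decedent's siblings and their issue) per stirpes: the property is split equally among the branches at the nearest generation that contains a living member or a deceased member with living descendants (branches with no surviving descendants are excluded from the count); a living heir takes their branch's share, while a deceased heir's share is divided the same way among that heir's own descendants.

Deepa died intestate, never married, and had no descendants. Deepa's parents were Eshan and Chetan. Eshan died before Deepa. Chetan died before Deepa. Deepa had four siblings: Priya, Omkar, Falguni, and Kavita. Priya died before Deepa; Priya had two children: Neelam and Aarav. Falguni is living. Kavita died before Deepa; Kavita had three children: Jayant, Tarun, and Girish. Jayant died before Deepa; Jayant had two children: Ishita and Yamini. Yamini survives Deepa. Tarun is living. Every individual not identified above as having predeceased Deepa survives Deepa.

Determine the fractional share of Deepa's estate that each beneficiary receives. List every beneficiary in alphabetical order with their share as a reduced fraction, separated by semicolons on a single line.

Neither parent survives and there are no descendants, so the estate passes to Deepa's siblings and their issue per stirpes.
The estate is divided into 4 equal shares of 1/4 among Priya, Omkar, Falguni, Kavita.
Priya predeceased; the 1/4 allotted to Priya's branch passes to Priya's issue by representation.
The 1/4 is divided into 2 equal shares of 1/8 among Neelam, Aarav.
Neelam is living and takes 1/8.
Aarav is living and takes 1/8.
Omkar is living and takes 1/4.
Falguni is living and takes 1/4.
Kavita predeceased; the 1/4 allotted to Kavita's branch passes to Kavita's issue by representation.
The 1/4 is divided into 3 equal shares of 1/12 among Jayant, Tarun, Girish.
Jayant predeceased; the 1/12 allotted to Jayant's branch passes to Jayant's issue by representation.
The 1/12 is divided into 2 equal shares of 1/24 among Ishita, Yamini.
Ishita is living and takes 1/24.
Yamini is living and takes 1/24.
Tarun is living and takes 1/12.
Girish is living and takes 1/12.

Aarav 1/8; Falguni 1/4; Girish 1/12; Ishita 1/24; Neelam 1/8; Omkar 1/4; Tarun 1/12; Yamini 1/24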